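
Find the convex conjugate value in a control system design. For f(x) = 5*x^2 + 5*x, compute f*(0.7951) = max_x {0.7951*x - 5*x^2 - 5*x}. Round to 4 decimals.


f*(y) = sup_x {y*x - a*x^2 - b*x} = sup_x {(y-b)*x - a*x^2}
FOC: (y - b) - 2a*x = 0 => x* = (y - b)/(2a)
x* = (0.7951 - 5)/(2*5) = -0.4205
f*(0.7951) = (y-b)^2/(4a) = (0.7951 - 5)^2/(4*5)
= 17.6812/20 = 0.8841


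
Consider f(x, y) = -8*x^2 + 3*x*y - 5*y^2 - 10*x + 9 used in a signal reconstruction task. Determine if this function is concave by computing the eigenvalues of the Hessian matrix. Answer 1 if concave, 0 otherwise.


The Hessian of f(x,y) = -8*x^2 + 3*x*y - 5*y^2 - 10*x + 9 is:
H = [[-16, 3], [3, -10]]
Trace = -16 - 10 = -26
Determinant = -16*-10 - (3)^2 = 151
Discriminant = (-26)^2 - 4*151 = 72.0
Eigenvalues: lambda_1 = -17.2426, lambda_2 = -8.7574
The function is concave.

1


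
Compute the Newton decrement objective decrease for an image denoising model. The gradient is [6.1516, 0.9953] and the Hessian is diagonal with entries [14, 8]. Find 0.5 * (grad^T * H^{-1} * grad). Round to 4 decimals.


Step 1: H is diagonal, so H^(-1) * g = [0.4394, 0.1244].
Step 2: g^T H^(-1) g = sum_i g_i^2 / H_ii
  = (6.1516)^2/14 + (0.9953)^2/8
  = 2.703 + 0.1238 = 2.8268
Step 3: Objective decrease = 0.5 * g^T H^(-1) g = 1.4134


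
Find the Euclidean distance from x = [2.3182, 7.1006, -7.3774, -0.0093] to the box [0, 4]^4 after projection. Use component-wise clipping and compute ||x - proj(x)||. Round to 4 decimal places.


Project each component onto [0, 4].
clip(2.3182) = 2.3182, clip(7.1006) = 4.0, clip(-7.3774) = 0.0, clip(-0.0093) = 0.0
Projection = [2.3182, 4.0, 0.0, 0.0]
Squared diffs: [0.0, 9.6137, 54.426, 0.0001]
Distance = sqrt(64.0398) = 8.0025


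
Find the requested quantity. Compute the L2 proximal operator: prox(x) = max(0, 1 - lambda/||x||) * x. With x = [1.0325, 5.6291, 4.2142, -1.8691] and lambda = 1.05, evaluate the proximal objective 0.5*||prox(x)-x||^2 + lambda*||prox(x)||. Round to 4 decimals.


Step 1: Compute ||x||.
||x|| = 7.3489
Step 2: Compute scaling factor.
scale = max(0, 1 - 1.05/7.3489) = 0.8571
Step 3: prox(x) = [0.885, 4.8248, 3.6121, -1.602]
||prox(x)|| = 6.2989
Step 4: Proximal objective.
0.5*||prox-x||^2 = 0.5513
lambda*||prox|| = 6.6138
Total = 7.1651


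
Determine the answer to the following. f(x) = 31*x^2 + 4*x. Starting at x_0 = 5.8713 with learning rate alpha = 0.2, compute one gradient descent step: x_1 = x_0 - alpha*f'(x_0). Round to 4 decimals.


We compute the gradient at x_0 and apply the update.
f'(x) = 62*x + 4
f'(5.8713) = 62*5.8713 + 4 = 368.0206
x_1 = 5.8713 - 0.2*368.0206 = -67.7328


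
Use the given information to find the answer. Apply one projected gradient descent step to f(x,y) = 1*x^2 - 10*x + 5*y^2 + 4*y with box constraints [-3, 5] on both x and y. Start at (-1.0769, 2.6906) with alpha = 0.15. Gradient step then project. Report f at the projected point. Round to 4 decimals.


Step 1: Compute gradient at (-1.0769, 2.6906).
grad_x = 2*1*-1.0769 - 10 = -12.1538
grad_y = 2*5*2.6906 + 4 = 30.906
Step 2: Gradient step.
x_raw = -1.0769 - 0.15*-12.1538 = 0.7462
y_raw = 2.6906 - 0.15*30.906 = -1.9453
Step 3: Project onto [-3, 5].
x_proj = clip(0.7462) = 0.7462
y_proj = clip(-1.9453) = -1.9453
Step 4: Evaluate f.
f(0.7462, -1.9453) = 4.2348


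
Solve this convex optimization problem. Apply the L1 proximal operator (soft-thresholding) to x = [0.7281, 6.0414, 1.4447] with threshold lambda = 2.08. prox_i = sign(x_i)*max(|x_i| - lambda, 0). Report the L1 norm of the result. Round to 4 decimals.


Soft-thresholding with lambda = 2.08:
prox(0.7281) = sign(0.7281)*max(|0.7281| - 2.08, 0) = 0.0
prox(6.0414) = sign(6.0414)*max(|6.0414| - 2.08, 0) = 3.9614
prox(1.4447) = sign(1.4447)*max(|1.4447| - 2.08, 0) = 0.0
prox(x) = [0.0, 3.9614, 0.0]
||prox(x)||_1 = 0.0 + 3.9614 + 0.0 = 3.9614


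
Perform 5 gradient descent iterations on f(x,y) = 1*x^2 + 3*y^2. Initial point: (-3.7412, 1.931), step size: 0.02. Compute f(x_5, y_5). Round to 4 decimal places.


Gradient descent on f(x,y) = 1*x^2 + 3*y^2.
Starting point: (-3.7412, 1.931), alpha = 0.02
Step 1: grad_x = 2*1*-3.7412 = -7.4824, grad_y = 2*3*1.931 = 11.586
  x_1 = -3.7412 - 0.02*-7.4824 = -3.5916
  y_1 = 1.931 - 0.02*11.586 = 1.6993
Step 2: grad_x = 2*1*-3.5916 = -7.1831, grad_y = 2*3*1.6993 = 10.1957
  x_2 = -3.5916 - 0.02*-7.1831 = -3.4479
  y_2 = 1.6993 - 0.02*10.1957 = 1.4954
Step 3: grad_x = 2*1*-3.4479 = -6.8958, grad_y = 2*3*1.4954 = 8.9722
  x_3 = -3.4479 - 0.02*-6.8958 = -3.31
  y_3 = 1.4954 - 0.02*8.9722 = 1.3159
Step 4: grad_x = 2*1*-3.31 = -6.6199, grad_y = 2*3*1.3159 = 7.8955
  x_4 = -3.31 - 0.02*-6.6199 = -3.1776
  y_4 = 1.3159 - 0.02*7.8955 = 1.158
Step 5: grad_x = 2*1*-3.1776 = -6.3552, grad_y = 2*3*1.158 = 6.9481
  x_5 = -3.1776 - 0.02*-6.3552 = -3.0505
  y_5 = 1.158 - 0.02*6.9481 = 1.0191
f(-3.0505, 1.0191) = 1*(-3.0505)^2 + 3*1.0191^2 = 12.4208


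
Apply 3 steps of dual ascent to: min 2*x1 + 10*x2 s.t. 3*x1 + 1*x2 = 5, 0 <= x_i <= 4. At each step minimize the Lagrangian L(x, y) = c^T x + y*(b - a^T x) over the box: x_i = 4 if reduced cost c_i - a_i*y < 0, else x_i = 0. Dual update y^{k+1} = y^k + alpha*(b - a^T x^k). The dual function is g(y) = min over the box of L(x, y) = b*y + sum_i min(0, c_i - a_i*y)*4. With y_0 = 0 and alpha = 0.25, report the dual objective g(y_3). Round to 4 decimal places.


Dual ascent for LP: min 2*x1 + 10*x2, 3*x1 + 1*x2 = 5, 0 <= x_i <= 4
Step 1: y^k = 0.0, reduced costs: (2.0, 10.0)
  x^k = (0.0, 0.0), subgradient = b - a^T x = 5.0
  y^{k+1} = 0.0 + 0.25*5.0 = 1.25
Step 2: y^k = 1.25, reduced costs: (-1.75, 8.75)
  x^k = (4.0, 0.0), subgradient = b - a^T x = -7.0
  y^{k+1} = 1.25 + 0.25*-7.0 = -0.5
Step 3: y^k = -0.5, reduced costs: (3.5, 10.5)
  x^k = (0.0, 0.0), subgradient = b - a^T x = 5.0
  y^{k+1} = -0.5 + 0.25*5.0 = 0.75
Dual objective at y_3 = 0.75: reduced costs (-0.25, 9.25), box minimizer x = (4.0, 0.0)
g(y_3) = b*y + (c1 - a1*y)*x1 + (c2 - a2*y)*x2 = 5*0.75 + (-0.25)*4.0 + 9.25*0.0 = 3.75 - 1.0 + 0.0 = 2.75


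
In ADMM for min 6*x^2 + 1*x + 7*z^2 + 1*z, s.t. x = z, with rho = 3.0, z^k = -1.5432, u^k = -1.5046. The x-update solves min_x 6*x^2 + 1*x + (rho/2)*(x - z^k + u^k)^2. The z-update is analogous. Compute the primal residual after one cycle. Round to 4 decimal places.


ADMM iteration with rho = 3.0, z^k = -1.5432, u^k = -1.5046
Step 1: x-update.
Minimize 6*x^2 + 1*x + (3.0/2)*(x + 1.5432 - 1.5046)^2
FOC: (2*6 + 3.0)*x = -1 + 3.0*(-1.5432 + 1.5046)
x^{k+1} = -0.0744
Step 2: z-update.
Minimize 7*z^2 + 1*z + (3.0/2)*(-0.0744 - z - 1.5046)^2
FOC: (2*7 + 3.0)*z = -1 + 3.0*(-0.0744 - 1.5046)
z^{k+1} = -0.3375
Step 3: u-update.
u^{k+1} = -1.5046 - 0.0744 + 0.3375 = -1.2415
Step 4: Primal residual = |-0.0744 + 0.3375| = 0.2631


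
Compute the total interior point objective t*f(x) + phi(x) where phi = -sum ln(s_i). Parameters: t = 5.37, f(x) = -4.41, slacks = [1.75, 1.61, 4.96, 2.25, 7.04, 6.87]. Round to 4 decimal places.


Step 1: Compute log-barrier.
ln values: [0.5596, 0.4762, 1.6014, 0.8109, 1.9516, 1.9272]
phi = -(0.5596 + 0.4762 + 1.6014 + 0.8109 + 1.9516 + 1.9272) = -7.327
Step 2: Compute augmented objective.
t*f(x) = 5.37*-4.41 = -23.6817
Total = -23.6817 - 7.327 = -31.0087


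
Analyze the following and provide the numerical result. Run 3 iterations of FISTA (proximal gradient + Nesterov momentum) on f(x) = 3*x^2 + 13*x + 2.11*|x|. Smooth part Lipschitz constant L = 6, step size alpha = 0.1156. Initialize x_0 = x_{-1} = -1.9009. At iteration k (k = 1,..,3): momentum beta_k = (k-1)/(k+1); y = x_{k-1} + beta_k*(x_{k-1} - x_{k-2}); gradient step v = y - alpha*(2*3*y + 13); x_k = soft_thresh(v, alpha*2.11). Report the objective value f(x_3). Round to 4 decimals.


FISTA on f(x) = 3*x^2 + 13*x + 2.11*|x|
L = 6, alpha = 0.1156
Iteration 1: beta = 0.0, y = -1.9009 + 0.0*(-1.9009 + 1.9009) = -1.9009
  grad(y) = 1.5946, v = y - alpha*grad = -2.0852
  prox(v) = soft_thresh(-2.0852, 0.2439) = -1.8413
Iteration 2: beta = 0.3333, y = -1.8413 + 0.3333*(-1.8413 + 1.9009) = -1.8215
  grad(y) = 2.0712, v = y - alpha*grad = -2.0609
  prox(v) = soft_thresh(-2.0609, 0.2439) = -1.817
Iteration 3: beta = 0.5, y = -1.817 + 0.5*(-1.817 + 1.8413) = -1.8048
  grad(y) = 2.1711, v = y - alpha*grad = -2.0558
  prox(v) = soft_thresh(-2.0558, 0.2439) = -1.8119
f(x_3) = 3*(-1.8119)^2 + 13*(-1.8119) + 2.11*|-1.8119| = -9.8826


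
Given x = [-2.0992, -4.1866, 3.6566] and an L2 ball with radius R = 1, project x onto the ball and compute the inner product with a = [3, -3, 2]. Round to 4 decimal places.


Step 1: Compute ||x|| (intermediates to 6 decimals).
||x|| = sqrt((-2.0992)^2 + (-4.1866)^2 + 3.6566^2) = 5.9418
Step 2: Project.
Since ||x|| > R, scale = R/||x|| = 1/5.9418 = 0.168299, proj(x) = scale * x
proj(x) = [-0.353293, -0.704601, 0.615402]
Step 3: Dot product.
a^T * proj(x) = 3*(-0.353293) - 3*(-0.704601) + 2*0.615402 = 2.2847


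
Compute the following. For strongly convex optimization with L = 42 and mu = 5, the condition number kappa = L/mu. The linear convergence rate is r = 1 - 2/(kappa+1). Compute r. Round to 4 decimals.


Step 1: Compute the condition number.
kappa = L/mu = 42/5 = 8.4
Step 2: Compute the convergence rate.
r = 1 - 2/(kappa + 1) = 1 - 2*mu/(L + mu) = (L - mu)/(L + mu) = 37/47 = 0.7872


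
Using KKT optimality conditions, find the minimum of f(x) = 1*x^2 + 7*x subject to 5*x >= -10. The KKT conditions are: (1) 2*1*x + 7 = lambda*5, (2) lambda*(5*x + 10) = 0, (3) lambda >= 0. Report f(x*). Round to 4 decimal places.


Step 1: Try lambda = 0 (constraint inactive).
x_unc = -7/(2*1) = -3.5
Check: 5*-3.5 = -17.5 < -10 -- violated!
Step 2: Constraint must be active: 5*x = -10
x* = -10/5 = -2.0
lambda = (2*1*(-2.0) + 7)/5 = 0.6
Step 3: Compute optimal value.
f(x*) = 1*(-2.0)^2 + 7*(-2.0) = -10.0


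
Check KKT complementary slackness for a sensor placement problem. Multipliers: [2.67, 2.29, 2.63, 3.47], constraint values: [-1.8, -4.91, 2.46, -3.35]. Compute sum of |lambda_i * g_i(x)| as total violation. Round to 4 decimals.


KKT complementary slackness check:
lambda_1 * g_1 = 2.67 * -1.8 = -4.806
lambda_2 * g_2 = 2.29 * -4.91 = -11.2439
lambda_3 * g_3 = 2.63 * 2.46 = 6.4698
lambda_4 * g_4 = 3.47 * -3.35 = -11.6245
Total violation = 4.806 + 11.2439 + 6.4698 + 11.6245 = 34.1442


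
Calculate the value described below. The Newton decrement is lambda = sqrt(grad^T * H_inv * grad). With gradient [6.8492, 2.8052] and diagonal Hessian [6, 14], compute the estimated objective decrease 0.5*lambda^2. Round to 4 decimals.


Step 1: H is diagonal, so H^(-1) * g = [1.1415, 0.2004].
Step 2: g^T H^(-1) g = sum_i g_i^2 / H_ii
  = (6.8492)^2/6 + (2.8052)^2/14
  = 7.8186 + 0.5621 = 8.3807
Step 3: Objective decrease = 0.5 * g^T H^(-1) g = 4.1903


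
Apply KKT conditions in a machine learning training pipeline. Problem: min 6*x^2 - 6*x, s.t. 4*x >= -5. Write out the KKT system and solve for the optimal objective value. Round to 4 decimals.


Step 1: Try lambda = 0 (constraint inactive).
Stationarity: 2*6*x - 6 = 0
x* = 6/(2*6) = 0.5
Check constraint: 4*0.5 = 2.0 >= -5 -- satisfied.
Step 2: Compute optimal value.
f(x*) = 6*0.5^2 - 6*0.5 = -1.5


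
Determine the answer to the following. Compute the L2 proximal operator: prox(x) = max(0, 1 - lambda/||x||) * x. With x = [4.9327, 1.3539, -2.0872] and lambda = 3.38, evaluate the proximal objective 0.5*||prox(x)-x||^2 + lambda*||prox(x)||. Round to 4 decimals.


Step 1: Compute ||x||.
||x|| = 5.5246
Step 2: Compute scaling factor.
scale = max(0, 1 - 3.38/5.5246) = 0.3882
Step 3: prox(x) = [1.9148, 0.5256, -0.8102]
||prox(x)|| = 2.1446
Step 4: Proximal objective.
0.5*||prox-x||^2 = 5.7122
lambda*||prox|| = 7.2487
Total = 12.9609


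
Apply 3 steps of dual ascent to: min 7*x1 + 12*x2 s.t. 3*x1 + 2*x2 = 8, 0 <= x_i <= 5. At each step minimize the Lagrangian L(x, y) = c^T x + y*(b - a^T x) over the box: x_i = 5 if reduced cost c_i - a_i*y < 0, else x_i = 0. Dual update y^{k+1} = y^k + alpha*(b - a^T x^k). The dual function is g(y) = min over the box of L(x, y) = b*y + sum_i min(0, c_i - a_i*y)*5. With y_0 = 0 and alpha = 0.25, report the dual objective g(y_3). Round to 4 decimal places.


Dual ascent for LP: min 7*x1 + 12*x2, 3*x1 + 2*x2 = 8, 0 <= x_i <= 5
Step 1: y^k = 0.0, reduced costs: (7.0, 12.0)
  x^k = (0.0, 0.0), subgradient = b - a^T x = 8.0
  y^{k+1} = 0.0 + 0.25*8.0 = 2.0
Step 2: y^k = 2.0, reduced costs: (1.0, 8.0)
  x^k = (0.0, 0.0), subgradient = b - a^T x = 8.0
  y^{k+1} = 2.0 + 0.25*8.0 = 4.0
Step 3: y^k = 4.0, reduced costs: (-5.0, 4.0)
  x^k = (5.0, 0.0), subgradient = b - a^T x = -7.0
  y^{k+1} = 4.0 + 0.25*-7.0 = 2.25
Dual objective at y_3 = 2.25: reduced costs (0.25, 7.5), box minimizer x = (0.0, 0.0)
g(y_3) = b*y + (c1 - a1*y)*x1 + (c2 - a2*y)*x2 = 8*2.25 + 0.25*0.0 + 7.5*0.0 = 18.0 + 0.0 + 0.0 = 18.0


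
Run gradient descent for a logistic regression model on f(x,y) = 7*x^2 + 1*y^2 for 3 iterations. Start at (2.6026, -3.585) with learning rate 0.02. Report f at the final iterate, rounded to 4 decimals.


Gradient descent on f(x,y) = 7*x^2 + 1*y^2.
Starting point: (2.6026, -3.585), alpha = 0.02
Step 1: grad_x = 2*7*2.6026 = 36.4364, grad_y = 2*1*-3.585 = -7.17
  x_1 = 2.6026 - 0.02*36.4364 = 1.8739
  y_1 = -3.585 - 0.02*-7.17 = -3.4416
Step 2: grad_x = 2*7*1.8739 = 26.2342, grad_y = 2*1*-3.4416 = -6.8832
  x_2 = 1.8739 - 0.02*26.2342 = 1.3492
  y_2 = -3.4416 - 0.02*-6.8832 = -3.3039
Step 3: grad_x = 2*7*1.3492 = 18.8886, grad_y = 2*1*-3.3039 = -6.6079
  x_3 = 1.3492 - 0.02*18.8886 = 0.9714
  y_3 = -3.3039 - 0.02*-6.6079 = -3.1718
f(0.9714, -3.1718) = 7*0.9714^2 + 1*(-3.1718)^2 = 16.6657


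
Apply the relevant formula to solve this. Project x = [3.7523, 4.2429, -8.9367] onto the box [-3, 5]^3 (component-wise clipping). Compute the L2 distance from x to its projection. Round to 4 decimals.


Project each component onto [-3, 5].
clip(3.7523) = 3.7523, clip(4.2429) = 4.2429, clip(-8.9367) = -3.0
Projection = [3.7523, 4.2429, -3.0]
Squared diffs: [0.0, 0.0, 35.2444]
Distance = sqrt(35.2444) = 5.9367


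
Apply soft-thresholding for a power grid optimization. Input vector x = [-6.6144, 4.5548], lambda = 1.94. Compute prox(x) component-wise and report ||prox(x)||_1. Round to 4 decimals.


Soft-thresholding with lambda = 1.94:
prox(-6.6144) = sign(-6.6144)*max(|-6.6144| - 1.94, 0) = -4.6744
prox(4.5548) = sign(4.5548)*max(|4.5548| - 1.94, 0) = 2.6148
prox(x) = [-4.6744, 2.6148]
||prox(x)||_1 = 4.6744 + 2.6148 = 7.2892


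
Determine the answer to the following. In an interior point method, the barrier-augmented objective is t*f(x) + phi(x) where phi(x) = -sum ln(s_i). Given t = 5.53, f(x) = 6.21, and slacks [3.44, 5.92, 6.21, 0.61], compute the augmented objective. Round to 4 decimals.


Step 1: Compute log-barrier.
ln values: [1.2355, 1.7783, 1.8262, -0.4943]
phi = -(1.2355 + 1.7783 + 1.8262 - 0.4943) = -4.3457
Step 2: Compute augmented objective.
t*f(x) = 5.53*6.21 = 34.3413
Total = 34.3413 - 4.3457 = 29.9956


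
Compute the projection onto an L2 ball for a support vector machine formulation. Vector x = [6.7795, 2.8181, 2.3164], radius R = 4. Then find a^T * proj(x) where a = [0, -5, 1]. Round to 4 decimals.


Step 1: Compute ||x|| (intermediates to 6 decimals).
||x|| = sqrt(6.7795^2 + 2.8181^2 + 2.3164^2) = 7.698637
Step 2: Project.
Since ||x|| > R, scale = R/||x|| = 4/7.698637 = 0.519572, proj(x) = scale * x
proj(x) = [3.522438, 1.464206, 1.203537]
Step 3: Dot product.
a^T * proj(x) = 0*3.522438 - 5*1.464206 + 1*1.203537 = -6.1175


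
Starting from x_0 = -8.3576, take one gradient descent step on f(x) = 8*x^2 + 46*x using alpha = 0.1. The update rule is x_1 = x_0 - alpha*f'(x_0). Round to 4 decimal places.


We compute the gradient at x_0 and apply the update.
f'(x) = 16*x + 46
f'(-8.3576) = 16*-8.3576 + 46 = -87.7216
x_1 = -8.3576 - 0.1*-87.7216 = 0.4146


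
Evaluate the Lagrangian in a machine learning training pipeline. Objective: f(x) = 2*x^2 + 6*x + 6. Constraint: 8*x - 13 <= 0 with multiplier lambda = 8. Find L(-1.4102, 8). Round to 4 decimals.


Step 1: Evaluate f(x).
f(-1.4102) = 2*(-1.4102)^2 + 6*(-1.4102) + 6 = 1.5161
Step 2: Evaluate g(x).
g(-1.4102) = 8*-1.4102 - 13 = -24.2816
Step 3: Compute Lagrangian.
L = 1.5161 + 8*-24.2816 = -192.7367


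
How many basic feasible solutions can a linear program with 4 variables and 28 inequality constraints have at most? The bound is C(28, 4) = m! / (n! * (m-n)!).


Each vertex corresponds to some choice of n active constraints out of m, so the number of vertices is at most C(m, n) = m! / (n!(m-n)!).
m = 28, n = 4
Numerator: 28 * 27 * 26 * 25
Denominator: 4! = 24
C(28, 4) = 20475


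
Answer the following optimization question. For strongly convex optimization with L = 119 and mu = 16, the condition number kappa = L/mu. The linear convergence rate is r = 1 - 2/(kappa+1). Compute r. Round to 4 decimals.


Step 1: Compute the condition number.
kappa = L/mu = 119/16 = 7.4375
Step 2: Compute the convergence rate.
r = 1 - 2/(kappa + 1) = 1 - 2*mu/(L + mu) = (L - mu)/(L + mu) = 103/135 = 0.763


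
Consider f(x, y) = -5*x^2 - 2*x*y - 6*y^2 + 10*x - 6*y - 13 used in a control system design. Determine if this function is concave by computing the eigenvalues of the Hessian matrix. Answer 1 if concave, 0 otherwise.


The Hessian of f(x,y) = -5*x^2 - 2*x*y - 6*y^2 + 10*x - 6*y - 13 is:
H = [[-10, -2], [-2, -12]]
Trace = -10 - 12 = -22
Determinant = -10*-12 - (-2)^2 = 116
Discriminant = (-22)^2 - 4*116 = 20.0
Eigenvalues: lambda_1 = -13.2361, lambda_2 = -8.7639
The function is concave.

1


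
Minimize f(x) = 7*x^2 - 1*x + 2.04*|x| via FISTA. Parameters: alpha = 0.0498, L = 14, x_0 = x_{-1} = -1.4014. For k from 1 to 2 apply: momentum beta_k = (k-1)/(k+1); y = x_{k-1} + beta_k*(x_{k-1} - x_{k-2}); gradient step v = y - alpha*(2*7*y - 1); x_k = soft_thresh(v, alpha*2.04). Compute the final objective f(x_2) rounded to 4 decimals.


FISTA on f(x) = 7*x^2 - 1*x + 2.04*|x|
L = 14, alpha = 0.0498
Iteration 1: beta = 0.0, y = -1.4014 + 0.0*(-1.4014 + 1.4014) = -1.4014
  grad(y) = -20.6196, v = y - alpha*grad = -0.3745
  prox(v) = soft_thresh(-0.3745, 0.1016) = -0.273
Iteration 2: beta = 0.3333, y = -0.273 + 0.3333*(-0.273 + 1.4014) = 0.1032
  grad(y) = 0.4448, v = y - alpha*grad = 0.081
  prox(v) = soft_thresh(0.081, 0.1016) = 0.0
f(x_2) = 7*0.0^2 - 1*0.0 + 2.04*|0.0| = 0.0


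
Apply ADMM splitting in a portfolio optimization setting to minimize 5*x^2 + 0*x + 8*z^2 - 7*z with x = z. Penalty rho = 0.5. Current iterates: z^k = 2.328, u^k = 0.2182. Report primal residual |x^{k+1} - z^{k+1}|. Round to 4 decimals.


ADMM iteration with rho = 0.5, z^k = 2.328, u^k = 0.2182
Step 1: x-update.
Minimize 5*x^2 + 0*x + (0.5/2)*(x - 2.328 + 0.2182)^2
FOC: (2*5 + 0.5)*x = 0 + 0.5*(2.328 - 0.2182)
x^{k+1} = 0.1005
Step 2: z-update.
Minimize 8*z^2 - 7*z + (0.5/2)*(0.1005 - z + 0.2182)^2
FOC: (2*8 + 0.5)*z = 7 + 0.5*(0.1005 + 0.2182)
z^{k+1} = 0.4339
Step 3: u-update.
u^{k+1} = 0.2182 + 0.1005 - 0.4339 = -0.1152
Step 4: Primal residual = |0.1005 - 0.4339| = 0.3334


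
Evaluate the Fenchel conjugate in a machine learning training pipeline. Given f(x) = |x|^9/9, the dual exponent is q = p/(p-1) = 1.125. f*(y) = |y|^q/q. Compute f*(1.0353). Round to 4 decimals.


The conjugate exponent q satisfies 1/p + 1/q = 1.
p = 9, so q = 9/(9 - 1) = 1.125
|y|^q = 1.0353^1.125 = 1.0398
f*(1.0353) = 1.0398 / 1.125 = 0.9243


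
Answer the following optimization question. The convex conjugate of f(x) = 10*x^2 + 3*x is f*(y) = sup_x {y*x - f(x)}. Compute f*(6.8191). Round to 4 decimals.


f*(y) = sup_x {y*x - a*x^2 - b*x} = sup_x {(y-b)*x - a*x^2}
FOC: (y - b) - 2a*x = 0 => x* = (y - b)/(2a)
x* = (6.8191 - 3)/(2*10) = 0.191
f*(6.8191) = (y-b)^2/(4a) = (6.8191 - 3)^2/(4*10)
= 14.5855/40 = 0.3646


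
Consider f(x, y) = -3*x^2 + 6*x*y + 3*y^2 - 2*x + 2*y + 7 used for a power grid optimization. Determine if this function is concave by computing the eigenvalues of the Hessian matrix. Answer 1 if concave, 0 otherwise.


The Hessian of f(x,y) = -3*x^2 + 6*x*y + 3*y^2 - 2*x + 2*y + 7 is:
H = [[-6, 6], [6, 6]]
Trace = -6 + 6 = 0
Determinant = -6*6 - (6)^2 = -72
Discriminant = (0)^2 - 4*-72 = 288.0
Eigenvalues: lambda_1 = -8.4853, lambda_2 = 8.4853
The function is not concave.

0


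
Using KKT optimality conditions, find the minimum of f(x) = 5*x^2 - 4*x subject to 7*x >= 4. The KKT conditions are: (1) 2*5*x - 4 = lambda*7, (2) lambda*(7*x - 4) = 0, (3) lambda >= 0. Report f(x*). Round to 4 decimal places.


Step 1: Try lambda = 0 (constraint inactive).
x_unc = 4/(2*5) = 0.4
Check: 7*0.4 = 2.8 < 4 -- violated!
Step 2: Constraint must be active: 7*x = 4
x* = 4/7 = 0.5714 (rounded; the exact value 4/7 is used below)
lambda = (2*5*(4/7) - 4)/7 = 0.2449
Step 3: Compute optimal value.
f(x*) = 5*(4/7)^2 - 4*(4/7) = -0.6531


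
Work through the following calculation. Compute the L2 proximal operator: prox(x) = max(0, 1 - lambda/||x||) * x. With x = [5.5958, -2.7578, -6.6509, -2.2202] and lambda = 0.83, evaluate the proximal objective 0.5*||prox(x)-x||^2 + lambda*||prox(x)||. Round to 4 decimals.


Step 1: Compute ||x||.
||x|| = 9.3852
Step 2: Compute scaling factor.
scale = max(0, 1 - 0.83/9.3852) = 0.9116
Step 3: prox(x) = [5.1009, -2.5139, -6.0627, -2.0239]
||prox(x)|| = 8.5552
Step 4: Proximal objective.
0.5*||prox-x||^2 = 0.3445
lambda*||prox|| = 7.1008
Total = 7.4453


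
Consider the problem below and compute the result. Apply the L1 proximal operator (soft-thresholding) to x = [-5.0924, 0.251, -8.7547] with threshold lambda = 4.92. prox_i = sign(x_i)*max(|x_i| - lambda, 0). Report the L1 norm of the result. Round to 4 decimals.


Soft-thresholding with lambda = 4.92:
prox(-5.0924) = sign(-5.0924)*max(|-5.0924| - 4.92, 0) = -0.1724
prox(0.251) = sign(0.251)*max(|0.251| - 4.92, 0) = 0.0
prox(-8.7547) = sign(-8.7547)*max(|-8.7547| - 4.92, 0) = -3.8347
prox(x) = [-0.1724, 0.0, -3.8347]
||prox(x)||_1 = 0.1724 + 0.0 + 3.8347 = 4.0071


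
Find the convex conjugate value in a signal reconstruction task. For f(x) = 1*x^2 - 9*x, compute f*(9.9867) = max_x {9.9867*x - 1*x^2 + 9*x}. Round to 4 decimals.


f*(y) = sup_x {y*x - a*x^2 - b*x} = sup_x {(y-b)*x - a*x^2}
FOC: (y - b) - 2a*x = 0 => x* = (y - b)/(2a)
x* = (9.9867 + 9)/(2*1) = 9.4934
f*(9.9867) = (y-b)^2/(4a) = (9.9867 + 9)^2/(4*1)
= 360.4948/4 = 90.1237


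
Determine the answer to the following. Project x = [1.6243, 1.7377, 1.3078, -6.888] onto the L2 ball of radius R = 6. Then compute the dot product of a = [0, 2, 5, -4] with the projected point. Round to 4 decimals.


Step 1: Compute ||x|| (intermediates to 6 decimals).
||x|| = sqrt(1.6243^2 + 1.7377^2 + 1.3078^2 + (-6.888)^2) = 7.403569
Step 2: Project.
Since ||x|| > R, scale = R/||x|| = 6/7.403569 = 0.81042, proj(x) = scale * x
proj(x) = [1.316365, 1.408267, 1.059867, -5.582173]
Step 3: Dot product.
a^T * proj(x) = 0*1.316365 + 2*1.408267 + 5*1.059867 - 4*(-5.582173) = 30.4446


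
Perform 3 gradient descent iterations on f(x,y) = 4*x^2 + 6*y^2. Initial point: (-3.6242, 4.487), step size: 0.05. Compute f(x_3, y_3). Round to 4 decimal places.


Gradient descent on f(x,y) = 4*x^2 + 6*y^2.
Starting point: (-3.6242, 4.487), alpha = 0.05
Step 1: grad_x = 2*4*-3.6242 = -28.9936, grad_y = 2*6*4.487 = 53.844
  x_1 = -3.6242 - 0.05*-28.9936 = -2.1745
  y_1 = 4.487 - 0.05*53.844 = 1.7948
Step 2: grad_x = 2*4*-2.1745 = -17.3962, grad_y = 2*6*1.7948 = 21.5376
  x_2 = -2.1745 - 0.05*-17.3962 = -1.3047
  y_2 = 1.7948 - 0.05*21.5376 = 0.7179
Step 3: grad_x = 2*4*-1.3047 = -10.4377, grad_y = 2*6*0.7179 = 8.615
  x_3 = -1.3047 - 0.05*-10.4377 = -0.7828
  y_3 = 0.7179 - 0.05*8.615 = 0.2872
f(-0.7828, 0.2872) = 4*(-0.7828)^2 + 6*0.2872^2 = 2.9461


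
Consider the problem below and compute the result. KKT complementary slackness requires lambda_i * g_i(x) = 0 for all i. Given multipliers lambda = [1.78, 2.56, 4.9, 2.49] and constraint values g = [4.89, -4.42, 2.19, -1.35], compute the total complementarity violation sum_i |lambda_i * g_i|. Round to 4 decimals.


KKT complementary slackness check:
lambda_1 * g_1 = 1.78 * 4.89 = 8.7042
lambda_2 * g_2 = 2.56 * -4.42 = -11.3152
lambda_3 * g_3 = 4.9 * 2.19 = 10.731
lambda_4 * g_4 = 2.49 * -1.35 = -3.3615
Total violation = 8.7042 + 11.3152 + 10.731 + 3.3615 = 34.1119


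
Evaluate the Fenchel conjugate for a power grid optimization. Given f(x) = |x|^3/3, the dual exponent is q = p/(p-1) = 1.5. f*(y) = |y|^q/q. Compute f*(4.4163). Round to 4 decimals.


The conjugate exponent q satisfies 1/p + 1/q = 1.
p = 3, so q = 3/(3 - 1) = 1.5
|y|^q = 4.4163^1.5 = 9.2809
f*(4.4163) = 9.2809 / 1.5 = 6.1872


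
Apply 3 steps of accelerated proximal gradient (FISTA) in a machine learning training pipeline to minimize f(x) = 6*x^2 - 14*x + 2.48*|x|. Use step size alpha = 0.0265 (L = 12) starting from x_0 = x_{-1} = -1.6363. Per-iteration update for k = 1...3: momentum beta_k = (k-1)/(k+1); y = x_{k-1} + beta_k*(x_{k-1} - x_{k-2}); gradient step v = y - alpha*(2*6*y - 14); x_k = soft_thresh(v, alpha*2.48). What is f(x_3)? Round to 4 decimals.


FISTA on f(x) = 6*x^2 - 14*x + 2.48*|x|
L = 12, alpha = 0.0265
Iteration 1: beta = 0.0, y = -1.6363 + 0.0*(-1.6363 + 1.6363) = -1.6363
  grad(y) = -33.6356, v = y - alpha*grad = -0.745
  prox(v) = soft_thresh(-0.745, 0.0657) = -0.6792
Iteration 2: beta = 0.3333, y = -0.6792 + 0.3333*(-0.6792 + 1.6363) = -0.3602
  grad(y) = -18.3226, v = y - alpha*grad = 0.1253
  prox(v) = soft_thresh(0.1253, 0.0657) = 0.0596
Iteration 3: beta = 0.5, y = 0.0596 + 0.5*(0.0596 + 0.6792) = 0.429
  grad(y) = -8.8515, v = y - alpha*grad = 0.6636
  prox(v) = soft_thresh(0.6636, 0.0657) = 0.5979
f(x_3) = 6*0.5979^2 - 14*0.5979 + 2.48*|0.5979| = -4.7428


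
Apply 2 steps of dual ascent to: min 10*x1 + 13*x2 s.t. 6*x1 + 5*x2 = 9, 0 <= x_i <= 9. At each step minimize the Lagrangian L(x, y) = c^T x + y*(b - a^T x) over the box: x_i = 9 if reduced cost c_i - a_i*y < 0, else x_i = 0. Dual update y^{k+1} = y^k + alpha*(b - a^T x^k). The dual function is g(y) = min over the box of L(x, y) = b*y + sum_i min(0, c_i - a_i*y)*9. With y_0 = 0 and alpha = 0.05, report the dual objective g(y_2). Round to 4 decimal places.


Dual ascent for LP: min 10*x1 + 13*x2, 6*x1 + 5*x2 = 9, 0 <= x_i <= 9
Step 1: y^k = 0.0, reduced costs: (10.0, 13.0)
  x^k = (0.0, 0.0), subgradient = b - a^T x = 9.0
  y^{k+1} = 0.0 + 0.05*9.0 = 0.45
Step 2: y^k = 0.45, reduced costs: (7.3, 10.75)
  x^k = (0.0, 0.0), subgradient = b - a^T x = 9.0
  y^{k+1} = 0.45 + 0.05*9.0 = 0.9
Dual objective at y_2 = 0.9: reduced costs (4.6, 8.5), box minimizer x = (0.0, 0.0)
g(y_2) = b*y + (c1 - a1*y)*x1 + (c2 - a2*y)*x2 = 9*0.9 + 4.6*0.0 + 8.5*0.0 = 8.1 + 0.0 + 0.0 = 8.1


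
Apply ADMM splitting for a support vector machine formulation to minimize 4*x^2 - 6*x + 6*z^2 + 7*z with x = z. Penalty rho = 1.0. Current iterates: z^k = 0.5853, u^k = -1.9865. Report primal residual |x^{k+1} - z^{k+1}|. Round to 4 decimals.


ADMM iteration with rho = 1.0, z^k = 0.5853, u^k = -1.9865
Step 1: x-update.
Minimize 4*x^2 - 6*x + (1.0/2)*(x - 0.5853 - 1.9865)^2
FOC: (2*4 + 1.0)*x = 6 + 1.0*(0.5853 + 1.9865)
x^{k+1} = 0.9524
Step 2: z-update.
Minimize 6*z^2 + 7*z + (1.0/2)*(0.9524 - z - 1.9865)^2
FOC: (2*6 + 1.0)*z = -7 + 1.0*(0.9524 - 1.9865)
z^{k+1} = -0.618
Step 3: u-update.
u^{k+1} = -1.9865 + 0.9524 + 0.618 = -0.4161
Step 4: Primal residual = |0.9524 + 0.618| = 1.5704


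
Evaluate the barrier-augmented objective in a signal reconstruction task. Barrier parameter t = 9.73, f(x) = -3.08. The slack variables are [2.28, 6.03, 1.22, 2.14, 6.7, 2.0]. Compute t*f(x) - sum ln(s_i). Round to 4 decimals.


Step 1: Compute log-barrier.
ln values: [0.8242, 1.7967, 0.1989, 0.7608, 1.9021, 0.6931]
phi = -(0.8242 + 1.7967 + 0.1989 + 0.7608 + 1.9021 + 0.6931) = -6.1758
Step 2: Compute augmented objective.
t*f(x) = 9.73*-3.08 = -29.9684
Total = -29.9684 - 6.1758 = -36.1442


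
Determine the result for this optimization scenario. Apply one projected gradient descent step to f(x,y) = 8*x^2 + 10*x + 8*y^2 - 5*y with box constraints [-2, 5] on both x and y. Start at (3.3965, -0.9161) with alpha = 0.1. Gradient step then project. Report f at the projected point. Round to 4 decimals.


Step 1: Compute gradient at (3.3965, -0.9161).
grad_x = 2*8*3.3965 + 10 = 64.344
grad_y = 2*8*-0.9161 - 5 = -19.6576
Step 2: Gradient step.
x_raw = 3.3965 - 0.1*64.344 = -3.0379
y_raw = -0.9161 - 0.1*-19.6576 = 1.0497
Step 3: Project onto [-2, 5].
x_proj = clip(-3.0379) = -2.0
y_proj = clip(1.0497) = 1.0497
Step 4: Evaluate f.
f(-2.0, 1.0497) = 15.566


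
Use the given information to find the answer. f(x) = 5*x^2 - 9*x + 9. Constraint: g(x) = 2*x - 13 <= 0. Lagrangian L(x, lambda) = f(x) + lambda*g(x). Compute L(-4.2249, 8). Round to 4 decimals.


Step 1: Evaluate f(x).
f(-4.2249) = 5*(-4.2249)^2 - 9*(-4.2249) + 9 = 136.273
Step 2: Evaluate g(x).
g(-4.2249) = 2*-4.2249 - 13 = -21.4498
Step 3: Compute Lagrangian.
L = 136.273 + 8*-21.4498 = -35.3254


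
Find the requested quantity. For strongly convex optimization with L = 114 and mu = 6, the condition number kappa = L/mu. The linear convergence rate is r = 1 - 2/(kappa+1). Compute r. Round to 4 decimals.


Step 1: Compute the condition number.
kappa = L/mu = 114/6 = 19.0
Step 2: Compute the convergence rate.
r = 1 - 2/(kappa + 1) = 1 - 2*mu/(L + mu) = (L - mu)/(L + mu) = 108/120 = 0.9


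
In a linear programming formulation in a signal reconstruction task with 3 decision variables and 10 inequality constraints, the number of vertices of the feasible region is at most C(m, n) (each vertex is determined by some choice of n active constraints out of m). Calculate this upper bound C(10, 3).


Each vertex corresponds to some choice of n active constraints out of m, so the number of vertices is at most C(m, n) = m! / (n!(m-n)!).
m = 10, n = 3
Numerator: 10 * 9 * 8
Denominator: 3! = 6
C(10, 3) = 120


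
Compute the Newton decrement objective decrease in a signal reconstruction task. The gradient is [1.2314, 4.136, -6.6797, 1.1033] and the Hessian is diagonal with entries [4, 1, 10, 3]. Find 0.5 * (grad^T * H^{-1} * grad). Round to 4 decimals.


Step 1: H is diagonal, so H^(-1) * g = [0.3079, 4.136, -0.668, 0.3678].
Step 2: g^T H^(-1) g = sum_i g_i^2 / H_ii
  = (1.2314)^2/4 + (4.136)^2/1 + (-6.6797)^2/10 + (1.1033)^2/3
  = 0.3791 + 17.1065 + 4.4618 + 0.4058 = 22.3532
Step 3: Objective decrease = 0.5 * g^T H^(-1) g = 11.1766


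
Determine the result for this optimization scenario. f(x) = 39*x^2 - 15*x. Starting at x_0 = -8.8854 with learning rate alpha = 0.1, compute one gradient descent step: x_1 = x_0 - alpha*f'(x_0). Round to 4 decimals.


We compute the gradient at x_0 and apply the update.
f'(x) = 78*x - 15
f'(-8.8854) = 78*-8.8854 - 15 = -708.0612
x_1 = -8.8854 - 0.1*-708.0612 = 61.9207


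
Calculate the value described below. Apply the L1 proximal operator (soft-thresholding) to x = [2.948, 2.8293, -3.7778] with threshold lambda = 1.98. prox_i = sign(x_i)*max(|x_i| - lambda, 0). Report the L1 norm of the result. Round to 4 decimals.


Soft-thresholding with lambda = 1.98:
prox(2.948) = sign(2.948)*max(|2.948| - 1.98, 0) = 0.968
prox(2.8293) = sign(2.8293)*max(|2.8293| - 1.98, 0) = 0.8493
prox(-3.7778) = sign(-3.7778)*max(|-3.7778| - 1.98, 0) = -1.7978
prox(x) = [0.968, 0.8493, -1.7978]
||prox(x)||_1 = 0.968 + 0.8493 + 1.7978 = 3.6151


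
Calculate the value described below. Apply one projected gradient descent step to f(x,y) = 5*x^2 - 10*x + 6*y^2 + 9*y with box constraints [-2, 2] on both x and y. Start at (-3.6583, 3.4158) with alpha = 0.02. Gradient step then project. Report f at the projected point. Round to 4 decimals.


Step 1: Compute gradient at (-3.6583, 3.4158).
grad_x = 2*5*-3.6583 - 10 = -46.583
grad_y = 2*6*3.4158 + 9 = 49.9896
Step 2: Gradient step.
x_raw = -3.6583 - 0.02*-46.583 = -2.7266
y_raw = 3.4158 - 0.02*49.9896 = 2.416
Step 3: Project onto [-2, 2].
x_proj = clip(-2.7266) = -2.0
y_proj = clip(2.416) = 2.0
Step 4: Evaluate f.
f(-2.0, 2.0) = 82.0


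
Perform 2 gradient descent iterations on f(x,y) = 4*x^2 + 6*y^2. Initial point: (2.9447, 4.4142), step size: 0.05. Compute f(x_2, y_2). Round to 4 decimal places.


Gradient descent on f(x,y) = 4*x^2 + 6*y^2.
Starting point: (2.9447, 4.4142), alpha = 0.05
Step 1: grad_x = 2*4*2.9447 = 23.5576, grad_y = 2*6*4.4142 = 52.9704
  x_1 = 2.9447 - 0.05*23.5576 = 1.7668
  y_1 = 4.4142 - 0.05*52.9704 = 1.7657
Step 2: grad_x = 2*4*1.7668 = 14.1346, grad_y = 2*6*1.7657 = 21.1882
  x_2 = 1.7668 - 0.05*14.1346 = 1.0601
  y_2 = 1.7657 - 0.05*21.1882 = 0.7063
f(1.0601, 0.7063) = 4*1.0601^2 + 6*0.7063^2 = 7.4881


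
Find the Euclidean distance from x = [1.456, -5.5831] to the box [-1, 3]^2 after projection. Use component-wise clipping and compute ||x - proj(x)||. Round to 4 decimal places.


Project each component onto [-1, 3].
clip(1.456) = 1.456, clip(-5.5831) = -1.0
Projection = [1.456, -1.0]
Squared diffs: [0.0, 21.0048]
Distance = sqrt(21.0048) = 4.5831


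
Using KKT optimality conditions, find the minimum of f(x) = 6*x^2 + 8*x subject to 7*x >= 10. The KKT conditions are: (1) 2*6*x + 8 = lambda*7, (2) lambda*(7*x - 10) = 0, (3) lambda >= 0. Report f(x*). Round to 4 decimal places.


Step 1: Try lambda = 0 (constraint inactive).
x_unc = -8/(2*6) = -0.6667
Check: 7*-0.6667 = -4.6669 < 10 -- violated!
Step 2: Constraint must be active: 7*x = 10
x* = 10/7 = 1.4286 (rounded; the exact value 10/7 is used below)
lambda = (2*6*(10/7) + 8)/7 = 3.5918
Step 3: Compute optimal value.
f(x*) = 6*(10/7)^2 + 8*(10/7) = 23.6735


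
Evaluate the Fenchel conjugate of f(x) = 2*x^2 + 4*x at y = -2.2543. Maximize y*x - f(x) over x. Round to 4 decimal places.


f*(y) = sup_x {y*x - a*x^2 - b*x} = sup_x {(y-b)*x - a*x^2}
FOC: (y - b) - 2a*x = 0 => x* = (y - b)/(2a)
x* = (-2.2543 - 4)/(2*2) = -1.5636
f*(-2.2543) = (y-b)^2/(4a) = (-2.2543 - 4)^2/(4*2)
= 39.1163/8 = 4.8895


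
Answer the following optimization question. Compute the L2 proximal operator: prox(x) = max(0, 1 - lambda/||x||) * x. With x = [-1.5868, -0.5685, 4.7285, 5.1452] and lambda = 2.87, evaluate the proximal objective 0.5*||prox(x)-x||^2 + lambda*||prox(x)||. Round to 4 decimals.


Step 1: Compute ||x||.
||x|| = 7.1884
Step 2: Compute scaling factor.
scale = max(0, 1 - 2.87/7.1884) = 0.6007
Step 3: prox(x) = [-0.9533, -0.3415, 2.8406, 3.091]
||prox(x)|| = 4.3184
Step 4: Proximal objective.
0.5*||prox-x||^2 = 4.1185
lambda*||prox|| = 12.3938
Total = 16.5122


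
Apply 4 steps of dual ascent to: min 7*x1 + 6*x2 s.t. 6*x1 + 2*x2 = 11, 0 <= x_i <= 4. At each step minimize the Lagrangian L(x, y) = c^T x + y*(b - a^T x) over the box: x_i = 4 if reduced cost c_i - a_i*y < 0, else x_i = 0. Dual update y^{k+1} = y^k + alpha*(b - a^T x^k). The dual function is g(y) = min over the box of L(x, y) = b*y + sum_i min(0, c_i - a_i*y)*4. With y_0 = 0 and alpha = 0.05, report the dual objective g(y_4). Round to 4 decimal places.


Dual ascent for LP: min 7*x1 + 6*x2, 6*x1 + 2*x2 = 11, 0 <= x_i <= 4
Step 1: y^k = 0.0, reduced costs: (7.0, 6.0)
  x^k = (0.0, 0.0), subgradient = b - a^T x = 11.0
  y^{k+1} = 0.0 + 0.05*11.0 = 0.55
Step 2: y^k = 0.55, reduced costs: (3.7, 4.9)
  x^k = (0.0, 0.0), subgradient = b - a^T x = 11.0
  y^{k+1} = 0.55 + 0.05*11.0 = 1.1
Step 3: y^k = 1.1, reduced costs: (0.4, 3.8)
  x^k = (0.0, 0.0), subgradient = b - a^T x = 11.0
  y^{k+1} = 1.1 + 0.05*11.0 = 1.65
Step 4: y^k = 1.65, reduced costs: (-2.9, 2.7)
  x^k = (4.0, 0.0), subgradient = b - a^T x = -13.0
  y^{k+1} = 1.65 + 0.05*-13.0 = 1.0
Dual objective at y_4 = 1.0: reduced costs (1.0, 4.0), box minimizer x = (0.0, 0.0)
g(y_4) = b*y + (c1 - a1*y)*x1 + (c2 - a2*y)*x2 = 11*1.0 + 1.0*0.0 + 4.0*0.0 = 11.0 + 0.0 + 0.0 = 11.0


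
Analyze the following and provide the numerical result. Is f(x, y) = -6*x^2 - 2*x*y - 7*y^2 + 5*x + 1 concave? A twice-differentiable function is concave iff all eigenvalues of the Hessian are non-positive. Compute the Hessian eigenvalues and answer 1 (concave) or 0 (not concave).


The Hessian of f(x,y) = -6*x^2 - 2*x*y - 7*y^2 + 5*x + 1 is:
H = [[-12, -2], [-2, -14]]
Trace = -12 - 14 = -26
Determinant = -12*-14 - (-2)^2 = 164
Discriminant = (-26)^2 - 4*164 = 20.0
Eigenvalues: lambda_1 = -15.2361, lambda_2 = -10.7639
The function is concave.

1


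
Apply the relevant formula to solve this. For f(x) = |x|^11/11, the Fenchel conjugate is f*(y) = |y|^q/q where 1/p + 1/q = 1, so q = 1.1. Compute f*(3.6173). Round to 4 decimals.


The conjugate exponent q satisfies 1/p + 1/q = 1.
p = 11, so q = 11/(11 - 1) = 1.1
|y|^q = 3.6173^1.1 = 4.1136
f*(3.6173) = 4.1136 / 1.1 = 3.7396


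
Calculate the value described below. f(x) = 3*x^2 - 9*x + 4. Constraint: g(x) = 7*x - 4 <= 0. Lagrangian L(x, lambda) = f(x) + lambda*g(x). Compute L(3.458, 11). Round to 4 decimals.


Step 1: Evaluate f(x).
f(3.458) = 3*3.458^2 - 9*3.458 + 4 = 8.7513
Step 2: Evaluate g(x).
g(3.458) = 7*3.458 - 4 = 20.206
Step 3: Compute Lagrangian.
L = 8.7513 + 11*20.206 = 231.0173


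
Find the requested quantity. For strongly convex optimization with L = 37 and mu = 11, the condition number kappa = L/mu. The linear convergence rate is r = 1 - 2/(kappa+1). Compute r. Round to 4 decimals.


Step 1: Compute the condition number.
kappa = L/mu = 37/11 = 3.3636
Step 2: Compute the convergence rate.
r = 1 - 2/(kappa + 1) = 1 - 2*mu/(L + mu) = (L - mu)/(L + mu) = 26/48 = 0.5417


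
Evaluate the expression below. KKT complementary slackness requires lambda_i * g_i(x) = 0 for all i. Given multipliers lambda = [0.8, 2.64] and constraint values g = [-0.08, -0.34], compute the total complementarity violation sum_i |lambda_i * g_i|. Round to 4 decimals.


KKT complementary slackness check:
lambda_1 * g_1 = 0.8 * -0.08 = -0.064
lambda_2 * g_2 = 2.64 * -0.34 = -0.8976
Total violation = 0.064 + 0.8976 = 0.9616


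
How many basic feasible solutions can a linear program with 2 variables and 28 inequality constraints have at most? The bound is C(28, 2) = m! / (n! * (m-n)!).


Each vertex corresponds to some choice of n active constraints out of m, so the number of vertices is at most C(m, n) = m! / (n!(m-n)!).
m = 28, n = 2
Numerator: 28 * 27
Denominator: 2! = 2
C(28, 2) = 378


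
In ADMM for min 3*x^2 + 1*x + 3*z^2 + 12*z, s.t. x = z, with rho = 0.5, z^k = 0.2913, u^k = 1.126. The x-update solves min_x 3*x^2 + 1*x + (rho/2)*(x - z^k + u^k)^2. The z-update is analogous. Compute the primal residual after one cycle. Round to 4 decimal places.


ADMM iteration with rho = 0.5, z^k = 0.2913, u^k = 1.126
Step 1: x-update.
Minimize 3*x^2 + 1*x + (0.5/2)*(x - 0.2913 + 1.126)^2
FOC: (2*3 + 0.5)*x = -1 + 0.5*(0.2913 - 1.126)
x^{k+1} = -0.2181
Step 2: z-update.
Minimize 3*z^2 + 12*z + (0.5/2)*(-0.2181 - z + 1.126)^2
FOC: (2*3 + 0.5)*z = -12 + 0.5*(-0.2181 + 1.126)
z^{k+1} = -1.7763
Step 3: u-update.
u^{k+1} = 1.126 - 0.2181 + 1.7763 = 2.6843
Step 4: Primal residual = |-0.2181 + 1.7763| = 1.5583


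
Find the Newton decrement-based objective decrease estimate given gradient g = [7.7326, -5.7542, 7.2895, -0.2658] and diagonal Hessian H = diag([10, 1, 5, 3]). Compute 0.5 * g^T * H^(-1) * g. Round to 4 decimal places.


Step 1: H is diagonal, so H^(-1) * g = [0.7733, -5.7542, 1.4579, -0.0886].
Step 2: g^T H^(-1) g = sum_i g_i^2 / H_ii
  = (7.7326)^2/10 + (-5.7542)^2/1 + (7.2895)^2/5 + (-0.2658)^2/3
  = 5.9793 + 33.1108 + 10.6274 + 0.0235 = 49.741
Step 3: Objective decrease = 0.5 * g^T H^(-1) g = 24.8705


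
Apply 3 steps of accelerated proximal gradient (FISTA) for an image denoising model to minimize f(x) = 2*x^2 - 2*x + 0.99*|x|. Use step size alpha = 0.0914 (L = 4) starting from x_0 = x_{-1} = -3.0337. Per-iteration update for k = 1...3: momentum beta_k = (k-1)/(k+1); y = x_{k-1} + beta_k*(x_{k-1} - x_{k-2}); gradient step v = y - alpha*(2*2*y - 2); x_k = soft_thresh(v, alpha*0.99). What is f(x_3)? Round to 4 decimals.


FISTA on f(x) = 2*x^2 - 2*x + 0.99*|x|
L = 4, alpha = 0.0914
Iteration 1: beta = 0.0, y = -3.0337 + 0.0*(-3.0337 + 3.0337) = -3.0337
  grad(y) = -14.1348, v = y - alpha*grad = -1.7418
  prox(v) = soft_thresh(-1.7418, 0.0905) = -1.6513
Iteration 2: beta = 0.3333, y = -1.6513 + 0.3333*(-1.6513 + 3.0337) = -1.1905
  grad(y) = -6.762, v = y - alpha*grad = -0.5724
  prox(v) = soft_thresh(-0.5724, 0.0905) = -0.482
Iteration 3: beta = 0.5, y = -0.482 + 0.5*(-0.482 + 1.6513) = 0.1027
  grad(y) = -1.5892, v = y - alpha*grad = 0.248
  prox(v) = soft_thresh(0.248, 0.0905) = 0.1575
f(x_3) = 2*0.1575^2 - 2*0.1575 + 0.99*|0.1575| = -0.1095
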